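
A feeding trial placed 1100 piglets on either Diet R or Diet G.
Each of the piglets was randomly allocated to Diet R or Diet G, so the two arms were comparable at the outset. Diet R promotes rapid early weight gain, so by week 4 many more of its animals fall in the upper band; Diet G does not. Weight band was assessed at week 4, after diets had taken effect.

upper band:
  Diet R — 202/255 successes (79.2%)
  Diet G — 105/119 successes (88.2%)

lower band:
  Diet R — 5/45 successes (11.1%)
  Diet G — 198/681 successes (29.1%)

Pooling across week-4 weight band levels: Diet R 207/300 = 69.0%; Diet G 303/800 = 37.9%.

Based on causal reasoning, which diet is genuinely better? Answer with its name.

Diet R

Week-4 weight band is recorded after the diet and is itself shifted by it — it sits on the causal path from diet to outcome. Conditioning on a mediator would strip out part of the effect we want; the pooled comparison gives the total causal effect.
Pooled: Diet R 69.0% vs Diet G 37.9%; Diet R is higher overall.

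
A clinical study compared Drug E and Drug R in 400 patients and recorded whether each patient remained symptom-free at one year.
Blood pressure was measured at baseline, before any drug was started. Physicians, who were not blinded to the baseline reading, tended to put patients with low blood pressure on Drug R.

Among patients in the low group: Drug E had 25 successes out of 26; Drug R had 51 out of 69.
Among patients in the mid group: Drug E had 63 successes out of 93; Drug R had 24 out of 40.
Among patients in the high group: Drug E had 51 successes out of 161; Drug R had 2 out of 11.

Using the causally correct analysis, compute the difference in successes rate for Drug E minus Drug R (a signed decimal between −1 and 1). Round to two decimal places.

Blood pressure satisfies the back-door criterion: it is not a descendant of the drug, and it blocks the spurious path from drug to outcome. Adjusting for it (i.e., using the within-blood pressure rates) gives the causal effect.
Adjusting over the population distribution of blood pressure: 0.237·(0.962−0.739) + 0.333·(0.677−0.600) + 0.430·(0.317−0.182) = +0.137.

+0.14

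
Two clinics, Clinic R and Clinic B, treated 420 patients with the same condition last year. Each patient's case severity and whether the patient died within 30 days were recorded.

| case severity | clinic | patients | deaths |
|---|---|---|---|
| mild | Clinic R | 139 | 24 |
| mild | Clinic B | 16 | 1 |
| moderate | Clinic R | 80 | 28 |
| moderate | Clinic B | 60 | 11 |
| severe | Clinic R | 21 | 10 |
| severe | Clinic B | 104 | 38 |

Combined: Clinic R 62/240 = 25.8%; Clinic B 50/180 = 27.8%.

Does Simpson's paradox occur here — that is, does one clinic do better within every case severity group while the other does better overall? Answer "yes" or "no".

yes

Within each case severity level (mild 17.3% vs 6.2%; moderate 35.0% vs 18.3%; severe 47.6% vs 36.5%), Clinic B has the lower rate every time. Pooled: 25.8% vs 27.8% — Clinic R has the lower rate overall. The two comparisons disagree.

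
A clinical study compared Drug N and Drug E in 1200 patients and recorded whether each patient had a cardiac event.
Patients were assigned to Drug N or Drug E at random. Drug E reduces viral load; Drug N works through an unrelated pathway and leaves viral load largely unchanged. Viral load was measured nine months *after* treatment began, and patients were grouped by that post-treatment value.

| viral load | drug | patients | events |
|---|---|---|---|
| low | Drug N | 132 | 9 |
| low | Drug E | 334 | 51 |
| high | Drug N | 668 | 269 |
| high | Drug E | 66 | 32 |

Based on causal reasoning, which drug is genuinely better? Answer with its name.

The distribution of viral load is itself part of what the drug does — it is an intermediate outcome. Holding it fixed would remove that part of the effect; the total effect is the pooled difference.
Pooled: Drug N 34.8% vs Drug E 20.8%; Drug E is lower overall.

Drug E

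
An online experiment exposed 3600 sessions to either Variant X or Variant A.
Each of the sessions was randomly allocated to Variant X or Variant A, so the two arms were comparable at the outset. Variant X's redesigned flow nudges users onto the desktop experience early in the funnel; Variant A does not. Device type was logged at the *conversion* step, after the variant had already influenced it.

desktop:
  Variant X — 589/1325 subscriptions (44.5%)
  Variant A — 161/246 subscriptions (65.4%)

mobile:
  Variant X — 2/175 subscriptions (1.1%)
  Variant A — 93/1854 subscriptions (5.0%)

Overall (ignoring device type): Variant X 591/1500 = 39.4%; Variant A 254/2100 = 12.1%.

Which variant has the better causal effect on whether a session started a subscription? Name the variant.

The device type-specific comparison favours Variant A throughout, but the pooled figures favour Variant X. The question is whether to condition on device type.
Stratifying would compare variants among sessions the variants themselves sorted into device type groups — a form of selection on an intermediate. The unconditioned pooled rates give the total causal effect.
Pooled: Variant X 39.4% vs Variant A 12.1%; Variant X is higher overall.

Variant X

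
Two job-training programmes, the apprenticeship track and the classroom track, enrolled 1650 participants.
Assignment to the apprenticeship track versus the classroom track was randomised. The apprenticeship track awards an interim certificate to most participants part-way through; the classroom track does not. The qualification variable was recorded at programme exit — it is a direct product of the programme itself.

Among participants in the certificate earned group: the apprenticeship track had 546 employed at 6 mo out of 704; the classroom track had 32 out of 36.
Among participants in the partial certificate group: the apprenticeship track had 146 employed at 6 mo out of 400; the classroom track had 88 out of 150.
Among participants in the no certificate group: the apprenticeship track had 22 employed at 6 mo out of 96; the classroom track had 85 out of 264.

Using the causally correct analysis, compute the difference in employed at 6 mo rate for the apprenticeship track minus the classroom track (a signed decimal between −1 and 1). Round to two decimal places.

The stratified and pooled comparisons disagree (the classroom track wins within each qualification attained during the programme; the apprenticeship track wins overall), so the answer turns on the causal role of qualification attained during the programme.
Qualification attained during the programme is recorded after the programme and is itself shifted by it — it sits on the causal path from programme to outcome. Conditioning on a mediator would strip out part of the effect we want; the pooled comparison gives the total causal effect.
The causal difference is the pooled difference: 0.595 − 0.456 = +0.139.

+0.14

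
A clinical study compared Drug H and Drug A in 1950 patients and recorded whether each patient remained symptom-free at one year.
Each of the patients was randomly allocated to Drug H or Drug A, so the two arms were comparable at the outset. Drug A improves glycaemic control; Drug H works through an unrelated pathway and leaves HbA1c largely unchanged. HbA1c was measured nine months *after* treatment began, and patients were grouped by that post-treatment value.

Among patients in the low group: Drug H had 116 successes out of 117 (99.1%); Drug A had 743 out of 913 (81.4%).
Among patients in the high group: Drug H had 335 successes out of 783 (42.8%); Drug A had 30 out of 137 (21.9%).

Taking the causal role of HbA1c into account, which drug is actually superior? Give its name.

Drug A

HbA1c is downstream of the drug. One should not condition on a consequence of treatment, so the overall rates are the right comparison.
Pooled: Drug H 50.1% vs Drug A 73.6%; Drug A is higher overall.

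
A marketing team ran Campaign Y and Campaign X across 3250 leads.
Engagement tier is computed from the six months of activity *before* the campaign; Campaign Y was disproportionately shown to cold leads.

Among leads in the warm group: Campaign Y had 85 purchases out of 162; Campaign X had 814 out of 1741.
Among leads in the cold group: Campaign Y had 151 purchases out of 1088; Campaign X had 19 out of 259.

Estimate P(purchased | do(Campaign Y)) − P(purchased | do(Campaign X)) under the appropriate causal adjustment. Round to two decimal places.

+0.06

Within every engagement tier level Campaign Y has the higher rate, yet pooled Campaign X does — Simpson's reversal.
Engagement tier satisfies the back-door criterion: it is not a descendant of the campaign, and it blocks the spurious path from campaign to outcome. Adjusting for it (i.e., using the within-engagement tier rates) gives the causal effect.
Adjusting over the population distribution of engagement tier: 0.586·(0.525−0.468) + 0.414·(0.139−0.073) = +0.061.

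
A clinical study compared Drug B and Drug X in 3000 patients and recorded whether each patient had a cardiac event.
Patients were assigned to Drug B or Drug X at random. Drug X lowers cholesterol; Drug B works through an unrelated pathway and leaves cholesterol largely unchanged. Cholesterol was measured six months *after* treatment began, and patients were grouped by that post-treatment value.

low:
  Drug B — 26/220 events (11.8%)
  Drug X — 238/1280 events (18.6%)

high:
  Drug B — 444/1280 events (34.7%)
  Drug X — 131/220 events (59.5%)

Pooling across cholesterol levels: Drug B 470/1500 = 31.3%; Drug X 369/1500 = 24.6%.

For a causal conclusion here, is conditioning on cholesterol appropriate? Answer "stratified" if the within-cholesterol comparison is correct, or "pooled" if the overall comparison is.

pooled

Cholesterol is downstream of the drug. One should not condition on a consequence of treatment, so the overall rates are the right comparison.
Pooled: Drug B 31.3% vs Drug X 24.6%; Drug X is lower overall.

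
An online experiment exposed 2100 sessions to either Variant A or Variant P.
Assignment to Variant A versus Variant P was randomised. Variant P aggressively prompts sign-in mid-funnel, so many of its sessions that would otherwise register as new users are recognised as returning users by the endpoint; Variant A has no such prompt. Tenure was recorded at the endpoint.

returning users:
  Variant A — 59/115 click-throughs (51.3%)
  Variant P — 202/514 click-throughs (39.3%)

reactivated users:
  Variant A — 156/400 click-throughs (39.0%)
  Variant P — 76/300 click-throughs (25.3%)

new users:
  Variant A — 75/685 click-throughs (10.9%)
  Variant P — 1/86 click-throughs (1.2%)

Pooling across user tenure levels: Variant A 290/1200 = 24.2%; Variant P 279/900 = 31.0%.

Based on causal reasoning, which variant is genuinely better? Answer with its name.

Variant P

Variant A is higher inside every user tenure stratum but Variant P is higher in aggregate. Whether to stratify depends on how user tenure relates to the variant.
Because the variant influences user tenure, user tenure is a post-treatment mediator, not a confounder. Stratifying on it would bias the estimate; the causal effect is the crude pooled difference.
Pooled: Variant A 24.2% vs Variant P 31.0%; Variant P is higher overall.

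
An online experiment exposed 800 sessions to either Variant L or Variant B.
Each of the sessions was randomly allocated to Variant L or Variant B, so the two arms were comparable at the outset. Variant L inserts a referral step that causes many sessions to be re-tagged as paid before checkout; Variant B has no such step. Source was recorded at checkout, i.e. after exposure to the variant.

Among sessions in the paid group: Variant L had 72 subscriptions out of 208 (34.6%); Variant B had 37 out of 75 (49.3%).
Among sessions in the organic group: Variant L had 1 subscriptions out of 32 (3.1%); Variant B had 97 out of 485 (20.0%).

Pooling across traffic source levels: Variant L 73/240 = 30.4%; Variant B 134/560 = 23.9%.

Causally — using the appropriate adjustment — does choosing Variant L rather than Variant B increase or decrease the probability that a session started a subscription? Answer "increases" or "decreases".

increases

The traffic source-specific comparison favours Variant B throughout, but the pooled figures favour Variant L. The question is whether to condition on traffic source.
Traffic source is recorded after the variant and is itself shifted by it — it sits on the causal path from variant to outcome. Conditioning on a mediator would strip out part of the effect we want; the pooled comparison gives the total causal effect.
Pooled: Variant L 30.4% vs Variant B 23.9%; Variant L is higher overall.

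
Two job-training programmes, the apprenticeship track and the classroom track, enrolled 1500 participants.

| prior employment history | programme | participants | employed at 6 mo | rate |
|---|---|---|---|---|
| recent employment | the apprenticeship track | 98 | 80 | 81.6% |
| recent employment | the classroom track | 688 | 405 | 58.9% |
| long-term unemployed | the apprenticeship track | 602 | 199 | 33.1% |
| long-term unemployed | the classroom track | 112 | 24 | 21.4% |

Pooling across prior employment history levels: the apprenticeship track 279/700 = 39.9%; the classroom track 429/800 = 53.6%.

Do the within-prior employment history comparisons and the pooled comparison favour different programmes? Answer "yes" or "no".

Within each prior employment history level (recent employment 81.6% vs 58.9%; long-term unemployed 33.1% vs 21.4%), the apprenticeship track has the higher rate every time. Pooled: 39.9% vs 53.6% — the classroom track has the higher rate overall. The two comparisons disagree.

yes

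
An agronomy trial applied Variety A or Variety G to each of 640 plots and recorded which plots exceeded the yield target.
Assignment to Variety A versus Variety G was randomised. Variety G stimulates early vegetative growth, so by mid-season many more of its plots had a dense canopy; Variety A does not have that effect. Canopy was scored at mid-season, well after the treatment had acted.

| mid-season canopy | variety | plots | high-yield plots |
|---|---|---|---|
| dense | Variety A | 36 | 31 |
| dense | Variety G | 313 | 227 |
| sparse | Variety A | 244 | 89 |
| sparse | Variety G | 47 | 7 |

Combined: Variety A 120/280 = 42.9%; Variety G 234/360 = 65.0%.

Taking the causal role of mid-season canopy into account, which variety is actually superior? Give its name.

Variety G

Variety A is higher inside every mid-season canopy stratum but Variety G is higher in aggregate. Whether to stratify depends on how mid-season canopy relates to the variety.
Mid-season canopy here is a post-treatment variable shaped by the variety; conditioning on it would introduce bias rather than remove it. The overall comparison is the causal one.
Pooled: Variety A 42.9% vs Variety G 65.0%; Variety G is higher overall.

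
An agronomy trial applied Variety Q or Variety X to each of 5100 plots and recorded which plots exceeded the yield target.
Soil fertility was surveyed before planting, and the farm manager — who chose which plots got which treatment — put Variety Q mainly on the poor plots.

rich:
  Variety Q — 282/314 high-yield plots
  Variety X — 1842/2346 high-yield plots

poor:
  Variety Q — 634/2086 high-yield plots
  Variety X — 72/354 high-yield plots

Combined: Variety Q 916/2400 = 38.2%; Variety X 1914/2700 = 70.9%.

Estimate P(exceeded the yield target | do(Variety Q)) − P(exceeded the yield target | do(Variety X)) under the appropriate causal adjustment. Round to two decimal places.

+0.11

Since soil fertility is a pre-existing factor (not a product of the variety) and it affects the outcome on its own, it is a confounder. The stratified rates, not the pooled rate, identify the causal effect.
Adjusting over the population distribution of soil fertility: 0.522·(0.898−0.785) + 0.478·(0.304−0.203) = +0.107.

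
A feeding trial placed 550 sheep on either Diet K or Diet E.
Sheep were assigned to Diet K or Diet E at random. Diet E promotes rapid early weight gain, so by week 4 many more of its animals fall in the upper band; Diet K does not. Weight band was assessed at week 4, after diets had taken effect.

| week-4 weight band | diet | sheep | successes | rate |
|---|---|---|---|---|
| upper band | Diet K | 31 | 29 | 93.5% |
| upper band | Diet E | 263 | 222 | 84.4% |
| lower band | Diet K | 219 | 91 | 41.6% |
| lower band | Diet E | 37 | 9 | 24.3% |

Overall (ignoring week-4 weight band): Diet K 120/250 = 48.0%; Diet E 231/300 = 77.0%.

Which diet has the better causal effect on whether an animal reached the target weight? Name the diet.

Within every week-4 weight band level Diet K has the higher rate, yet pooled Diet E does — Simpson's reversal.
Because the diet influences week-4 weight band, week-4 weight band is a post-treatment mediator, not a confounder. Stratifying on it would bias the estimate; the causal effect is the crude pooled difference.
Pooled: Diet K 48.0% vs Diet E 77.0%; Diet E is higher overall.

Diet E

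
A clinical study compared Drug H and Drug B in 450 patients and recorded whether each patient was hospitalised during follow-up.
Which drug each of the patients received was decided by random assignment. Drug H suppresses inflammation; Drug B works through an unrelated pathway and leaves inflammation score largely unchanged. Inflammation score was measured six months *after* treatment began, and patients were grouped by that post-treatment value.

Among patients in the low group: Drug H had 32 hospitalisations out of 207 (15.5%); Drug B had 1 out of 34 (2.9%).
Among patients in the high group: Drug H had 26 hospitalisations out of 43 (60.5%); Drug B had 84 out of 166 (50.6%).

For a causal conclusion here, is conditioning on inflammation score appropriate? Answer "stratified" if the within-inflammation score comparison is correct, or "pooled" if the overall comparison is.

Within every inflammation score level Drug B has the lower rate, yet pooled Drug H does — Simpson's reversal.
Inflammation score is downstream of the drug. One should not condition on a consequence of treatment, so the overall rates are the right comparison.
Pooled: Drug H 23.2% vs Drug B 42.5%; Drug H is lower overall.

pooled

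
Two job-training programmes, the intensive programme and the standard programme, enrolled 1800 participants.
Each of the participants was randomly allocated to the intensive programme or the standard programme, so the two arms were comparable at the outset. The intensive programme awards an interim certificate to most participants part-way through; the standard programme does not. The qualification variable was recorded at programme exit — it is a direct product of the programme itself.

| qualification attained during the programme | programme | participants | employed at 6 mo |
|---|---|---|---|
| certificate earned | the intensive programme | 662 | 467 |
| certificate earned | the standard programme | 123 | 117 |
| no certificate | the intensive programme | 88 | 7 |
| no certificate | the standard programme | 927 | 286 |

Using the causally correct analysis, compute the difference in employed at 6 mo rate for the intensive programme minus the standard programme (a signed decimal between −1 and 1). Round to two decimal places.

+0.25

Qualification attained during the programme lies on the pathway programme → qualification attained during the programme → outcome, so adjusting for it blocks the indirect effect. For the total causal effect of programme, use the unadjusted pooled rates.
The causal difference is the pooled difference: 0.632 − 0.384 = +0.248.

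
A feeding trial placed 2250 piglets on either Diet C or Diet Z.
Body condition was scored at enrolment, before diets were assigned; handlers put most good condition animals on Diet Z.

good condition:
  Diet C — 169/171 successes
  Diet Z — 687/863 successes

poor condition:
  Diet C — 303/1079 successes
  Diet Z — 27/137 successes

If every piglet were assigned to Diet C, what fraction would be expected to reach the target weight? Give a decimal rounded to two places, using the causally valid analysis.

0.61

The stratified and pooled comparisons disagree (Diet C wins within each starting body condition; Diet Z wins overall), so the answer turns on the causal role of starting body condition.
Nothing the diet does changes starting body condition; the imbalance is an allocation artefact. With starting body condition also predicting the outcome, the pooled figure is confounded, and the within-stratum comparison is the causal one.
Standardising Diet C to the population starting body condition mix: 0.460·169/171 + 0.540·303/1079 = 0.606.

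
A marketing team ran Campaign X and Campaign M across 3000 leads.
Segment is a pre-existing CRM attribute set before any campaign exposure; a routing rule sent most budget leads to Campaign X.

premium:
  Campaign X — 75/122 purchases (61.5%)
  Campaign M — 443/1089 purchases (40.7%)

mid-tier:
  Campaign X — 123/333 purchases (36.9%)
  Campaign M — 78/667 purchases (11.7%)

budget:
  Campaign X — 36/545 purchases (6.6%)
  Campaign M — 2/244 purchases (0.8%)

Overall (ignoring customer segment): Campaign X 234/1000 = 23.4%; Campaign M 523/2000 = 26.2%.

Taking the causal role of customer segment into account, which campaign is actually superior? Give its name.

Campaign X

Within every customer segment level Campaign X has the higher rate, yet pooled Campaign M does — Simpson's reversal.
The imbalance in customer segment arose from how leads were allocated, not from anything the campaign did; and customer segment independently affects the outcome. The pooled gap is confounded — condition on customer segment.
Within each level — premium: 61.5% vs 40.7%; mid-tier: 36.9% vs 11.7%; budget: 6.6% vs 0.8% — Campaign X is higher every time.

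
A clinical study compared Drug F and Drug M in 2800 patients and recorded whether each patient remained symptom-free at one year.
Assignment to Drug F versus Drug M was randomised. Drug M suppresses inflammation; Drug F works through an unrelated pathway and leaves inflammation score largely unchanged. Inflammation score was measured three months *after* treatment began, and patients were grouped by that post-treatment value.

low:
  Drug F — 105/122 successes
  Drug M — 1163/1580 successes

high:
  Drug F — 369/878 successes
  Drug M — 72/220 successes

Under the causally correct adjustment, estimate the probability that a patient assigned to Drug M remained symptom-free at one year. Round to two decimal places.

Inflammation score is downstream of the drug. One should not condition on a consequence of treatment, so the overall rates are the right comparison.
So P(outcome | do(Drug M)) is just the pooled rate for Drug M: 1235/1800 = 0.686.

0.69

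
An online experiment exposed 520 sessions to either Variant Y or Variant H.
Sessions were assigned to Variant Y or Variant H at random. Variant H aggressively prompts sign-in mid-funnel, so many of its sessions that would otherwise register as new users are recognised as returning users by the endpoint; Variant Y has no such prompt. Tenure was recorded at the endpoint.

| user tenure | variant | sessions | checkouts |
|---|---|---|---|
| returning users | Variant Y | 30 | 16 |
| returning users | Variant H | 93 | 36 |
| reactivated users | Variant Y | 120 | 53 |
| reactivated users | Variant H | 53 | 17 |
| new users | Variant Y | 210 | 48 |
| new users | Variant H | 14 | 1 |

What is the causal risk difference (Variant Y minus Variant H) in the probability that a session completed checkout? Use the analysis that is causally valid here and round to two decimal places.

-0.01

Within every user tenure level Variant Y has the higher rate, yet pooled Variant H does — Simpson's reversal.
User tenure lies on the pathway variant → user tenure → outcome, so adjusting for it blocks the indirect effect. For the total causal effect of variant, use the unadjusted pooled rates.
The causal difference is the pooled difference: 0.325 − 0.338 = -0.013.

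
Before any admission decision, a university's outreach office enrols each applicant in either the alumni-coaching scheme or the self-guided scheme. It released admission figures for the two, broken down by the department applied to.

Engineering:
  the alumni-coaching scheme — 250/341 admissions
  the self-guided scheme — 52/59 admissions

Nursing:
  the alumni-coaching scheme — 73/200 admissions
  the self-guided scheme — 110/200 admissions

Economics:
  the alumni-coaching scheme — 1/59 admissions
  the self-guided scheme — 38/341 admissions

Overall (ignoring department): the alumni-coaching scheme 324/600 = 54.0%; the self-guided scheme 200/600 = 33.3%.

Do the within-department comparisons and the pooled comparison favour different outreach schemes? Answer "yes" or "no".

yes

Within each department level (Engineering 73.3% vs 88.1%; Nursing 36.5% vs 55.0%; Economics 1.7% vs 11.1%), the self-guided scheme has the higher rate every time. Pooled: 54.0% vs 33.3% — the alumni-coaching scheme has the higher rate overall. The two comparisons disagree.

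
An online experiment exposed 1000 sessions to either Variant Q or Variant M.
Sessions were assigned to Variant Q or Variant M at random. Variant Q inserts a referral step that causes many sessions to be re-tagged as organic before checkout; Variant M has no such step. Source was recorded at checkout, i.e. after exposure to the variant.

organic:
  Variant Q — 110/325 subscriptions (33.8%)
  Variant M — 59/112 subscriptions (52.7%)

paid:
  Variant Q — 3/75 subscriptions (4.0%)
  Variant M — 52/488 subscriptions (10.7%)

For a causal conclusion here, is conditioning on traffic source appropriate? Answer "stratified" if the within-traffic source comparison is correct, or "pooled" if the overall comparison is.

The traffic source-specific comparison favours Variant M throughout, but the pooled figures favour Variant Q. The question is whether to condition on traffic source.
The distribution of traffic source is itself part of what the variant does — it is an intermediate outcome. Holding it fixed would remove that part of the effect; the total effect is the pooled difference.
Pooled: Variant Q 28.2% vs Variant M 18.5%; Variant Q is higher overall.

pooled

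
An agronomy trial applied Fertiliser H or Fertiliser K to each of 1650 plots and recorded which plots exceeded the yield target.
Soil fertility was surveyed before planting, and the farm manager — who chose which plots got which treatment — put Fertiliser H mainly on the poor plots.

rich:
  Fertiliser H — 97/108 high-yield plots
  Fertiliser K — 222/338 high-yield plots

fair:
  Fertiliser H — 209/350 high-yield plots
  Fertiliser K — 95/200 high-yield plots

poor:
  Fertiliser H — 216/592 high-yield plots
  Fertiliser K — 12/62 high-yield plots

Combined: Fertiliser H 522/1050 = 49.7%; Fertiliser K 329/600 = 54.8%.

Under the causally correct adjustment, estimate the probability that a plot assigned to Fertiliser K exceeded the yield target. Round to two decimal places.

The imbalance in soil fertility arose from how plots were allocated, not from anything the fertiliser did; and soil fertility independently affects the outcome. The pooled gap is confounded — condition on soil fertility.
Standardising Fertiliser K to the population soil fertility mix: 0.270·222/338 + 0.333·95/200 + 0.396·12/62 = 0.413.

0.41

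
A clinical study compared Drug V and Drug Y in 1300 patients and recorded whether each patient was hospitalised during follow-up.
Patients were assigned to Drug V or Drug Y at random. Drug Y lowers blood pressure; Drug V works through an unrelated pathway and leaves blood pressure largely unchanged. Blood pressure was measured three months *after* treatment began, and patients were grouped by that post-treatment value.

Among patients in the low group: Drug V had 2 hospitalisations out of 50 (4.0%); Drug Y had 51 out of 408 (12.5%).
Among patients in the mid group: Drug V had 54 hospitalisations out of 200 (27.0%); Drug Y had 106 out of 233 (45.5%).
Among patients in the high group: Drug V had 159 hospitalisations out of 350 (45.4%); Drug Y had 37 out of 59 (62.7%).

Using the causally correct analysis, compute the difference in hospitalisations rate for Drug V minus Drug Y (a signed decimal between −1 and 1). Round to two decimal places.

+0.08

Within every blood pressure level Drug V has the lower rate, yet pooled Drug Y does — Simpson's reversal.
Blood pressure lies on the pathway drug → blood pressure → outcome, so adjusting for it blocks the indirect effect. For the total causal effect of drug, use the unadjusted pooled rates.
The causal difference is the pooled difference: 0.358 − 0.277 = +0.081.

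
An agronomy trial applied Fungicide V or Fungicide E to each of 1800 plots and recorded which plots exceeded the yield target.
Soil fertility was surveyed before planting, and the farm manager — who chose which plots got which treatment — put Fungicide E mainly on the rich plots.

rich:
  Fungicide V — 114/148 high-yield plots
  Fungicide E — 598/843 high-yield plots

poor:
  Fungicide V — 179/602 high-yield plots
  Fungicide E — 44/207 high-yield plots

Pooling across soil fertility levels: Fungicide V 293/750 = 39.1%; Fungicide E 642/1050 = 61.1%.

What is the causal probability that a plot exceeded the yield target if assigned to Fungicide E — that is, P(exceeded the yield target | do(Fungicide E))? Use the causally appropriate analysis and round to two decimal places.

Soil fertility differs across fungicides for reasons unrelated to any effect of the fungicide itself, and it separately predicts the outcome — a classic confounder. We must compare within soil fertility levels.
Standardising Fungicide E to the population soil fertility mix: 0.551·598/843 + 0.449·44/207 = 0.486.

0.49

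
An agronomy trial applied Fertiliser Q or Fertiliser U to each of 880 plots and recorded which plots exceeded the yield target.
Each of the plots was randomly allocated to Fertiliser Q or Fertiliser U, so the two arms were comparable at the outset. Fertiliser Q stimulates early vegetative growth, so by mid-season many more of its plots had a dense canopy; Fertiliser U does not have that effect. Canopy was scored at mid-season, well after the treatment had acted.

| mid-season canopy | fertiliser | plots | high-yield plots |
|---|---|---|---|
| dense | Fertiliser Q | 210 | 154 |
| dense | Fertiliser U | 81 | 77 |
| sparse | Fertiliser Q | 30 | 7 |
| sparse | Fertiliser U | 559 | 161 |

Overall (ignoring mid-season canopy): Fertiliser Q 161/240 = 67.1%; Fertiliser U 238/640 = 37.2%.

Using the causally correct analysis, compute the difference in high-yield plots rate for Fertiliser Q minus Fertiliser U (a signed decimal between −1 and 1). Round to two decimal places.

+0.30

The stratified and pooled comparisons disagree (Fertiliser U wins within each mid-season canopy; Fertiliser Q wins overall), so the answer turns on the causal role of mid-season canopy.
Stratifying would compare fertilisers among plots the fertilisers themselves sorted into mid-season canopy groups — a form of selection on an intermediate. The unconditioned pooled rates give the total causal effect.
The causal difference is the pooled difference: 0.671 − 0.372 = +0.299.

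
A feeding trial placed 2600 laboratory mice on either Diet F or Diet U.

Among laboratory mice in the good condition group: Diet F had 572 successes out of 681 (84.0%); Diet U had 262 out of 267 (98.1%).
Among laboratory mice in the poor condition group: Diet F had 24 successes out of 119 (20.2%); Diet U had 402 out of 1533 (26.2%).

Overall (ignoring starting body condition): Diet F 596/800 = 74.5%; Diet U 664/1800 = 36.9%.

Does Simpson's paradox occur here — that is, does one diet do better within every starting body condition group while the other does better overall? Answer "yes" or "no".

Within each starting body condition level (good condition 84.0% vs 98.1%; poor condition 20.2% vs 26.2%), Diet U has the higher rate every time. Pooled: 74.5% vs 36.9% — Diet F has the higher rate overall. The two comparisons disagree.

yes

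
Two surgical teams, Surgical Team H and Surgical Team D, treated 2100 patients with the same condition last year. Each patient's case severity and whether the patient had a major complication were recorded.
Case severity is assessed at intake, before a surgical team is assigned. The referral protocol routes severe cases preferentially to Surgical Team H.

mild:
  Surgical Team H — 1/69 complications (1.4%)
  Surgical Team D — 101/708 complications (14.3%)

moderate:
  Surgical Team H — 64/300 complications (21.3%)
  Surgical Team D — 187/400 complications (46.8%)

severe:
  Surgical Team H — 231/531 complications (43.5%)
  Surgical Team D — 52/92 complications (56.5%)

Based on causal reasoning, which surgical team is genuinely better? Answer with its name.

The case severity-specific comparison favours Surgical Team H throughout, but the pooled figures favour Surgical Team D. The question is whether to condition on case severity.
Since case severity is a pre-existing factor (not a product of the surgical team) and it affects the outcome on its own, it is a confounder. The stratified rates, not the pooled rate, identify the causal effect.
Within each level — mild: 1.4% vs 14.3%; moderate: 21.3% vs 46.8%; severe: 43.5% vs 56.5% — Surgical Team H is lower every time.

Surgical Team H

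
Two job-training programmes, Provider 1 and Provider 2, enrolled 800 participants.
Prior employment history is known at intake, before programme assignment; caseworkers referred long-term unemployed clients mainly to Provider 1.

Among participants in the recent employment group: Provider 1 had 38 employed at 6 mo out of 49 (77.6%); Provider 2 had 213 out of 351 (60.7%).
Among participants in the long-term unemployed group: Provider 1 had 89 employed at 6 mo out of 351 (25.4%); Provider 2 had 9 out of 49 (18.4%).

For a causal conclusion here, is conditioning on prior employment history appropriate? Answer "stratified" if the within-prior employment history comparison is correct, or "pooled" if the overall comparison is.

The imbalance in prior employment history arose from how participants were allocated, not from anything the programme did; and prior employment history independently affects the outcome. The pooled gap is confounded — condition on prior employment history.
Within each level — recent employment: 77.6% vs 60.7%; long-term unemployed: 25.4% vs 18.4% — Provider 1 is higher every time.

stratified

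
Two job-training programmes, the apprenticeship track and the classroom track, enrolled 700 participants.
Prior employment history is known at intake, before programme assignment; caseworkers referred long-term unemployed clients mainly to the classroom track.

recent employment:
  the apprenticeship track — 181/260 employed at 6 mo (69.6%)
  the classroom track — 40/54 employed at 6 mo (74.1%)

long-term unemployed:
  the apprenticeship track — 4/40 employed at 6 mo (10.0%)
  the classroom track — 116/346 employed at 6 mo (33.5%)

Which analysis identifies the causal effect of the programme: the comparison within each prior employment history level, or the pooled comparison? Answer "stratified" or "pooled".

stratified

The stratified and pooled comparisons disagree (the classroom track wins within each prior employment history; the apprenticeship track wins overall), so the answer turns on the causal role of prior employment history.
Since prior employment history is a pre-existing factor (not a product of the programme) and it affects the outcome on its own, it is a confounder. The stratified rates, not the pooled rate, identify the causal effect.
Within each level — recent employment: 69.6% vs 74.1%; long-term unemployed: 10.0% vs 33.5% — the classroom track is higher every time.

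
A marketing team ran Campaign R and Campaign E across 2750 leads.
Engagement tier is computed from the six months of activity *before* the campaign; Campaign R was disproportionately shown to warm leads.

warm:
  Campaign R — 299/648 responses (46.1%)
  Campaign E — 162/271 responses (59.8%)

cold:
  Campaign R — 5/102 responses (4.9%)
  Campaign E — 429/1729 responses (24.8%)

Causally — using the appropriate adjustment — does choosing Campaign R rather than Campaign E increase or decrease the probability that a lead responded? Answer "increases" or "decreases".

decreases

Here engagement tier is a common cause — it drives both which campaign a case falls under and the outcome. The crude comparison mixes populations; the stratum-specific rates are the causally relevant ones.
Within each level — warm: 46.1% vs 59.8%; cold: 4.9% vs 24.8% — Campaign E is higher every time.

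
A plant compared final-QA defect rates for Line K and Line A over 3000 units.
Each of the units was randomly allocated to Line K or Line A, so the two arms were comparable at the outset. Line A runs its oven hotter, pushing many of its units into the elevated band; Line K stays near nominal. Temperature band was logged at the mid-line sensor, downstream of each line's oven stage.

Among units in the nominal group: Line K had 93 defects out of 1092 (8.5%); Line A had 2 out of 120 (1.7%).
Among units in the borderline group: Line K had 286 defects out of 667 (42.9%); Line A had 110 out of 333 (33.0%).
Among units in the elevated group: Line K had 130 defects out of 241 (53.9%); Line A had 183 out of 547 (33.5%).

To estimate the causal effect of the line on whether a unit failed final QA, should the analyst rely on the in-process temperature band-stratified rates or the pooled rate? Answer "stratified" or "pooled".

Line A is lower inside every in-process temperature band stratum but Line K is lower in aggregate. Whether to stratify depends on how in-process temperature band relates to the line.
In-process temperature band is recorded after the line and is itself shifted by it — it sits on the causal path from line to outcome. Conditioning on a mediator would strip out part of the effect we want; the pooled comparison gives the total causal effect.
Pooled: Line K 25.4% vs Line A 29.5%; Line K is lower overall.

pooled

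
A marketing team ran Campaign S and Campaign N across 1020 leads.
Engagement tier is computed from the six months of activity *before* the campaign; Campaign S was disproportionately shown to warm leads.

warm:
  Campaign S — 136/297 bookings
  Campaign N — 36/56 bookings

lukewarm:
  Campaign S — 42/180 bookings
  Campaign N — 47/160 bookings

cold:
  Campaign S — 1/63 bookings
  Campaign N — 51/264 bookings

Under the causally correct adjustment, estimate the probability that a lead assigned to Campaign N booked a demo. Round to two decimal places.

Within every engagement tier level Campaign N has the higher rate, yet pooled Campaign S does — Simpson's reversal.
Nothing the campaign does changes engagement tier; the imbalance is an allocation artefact. With engagement tier also predicting the outcome, the pooled figure is confounded, and the within-stratum comparison is the causal one.
Standardising Campaign N to the population engagement tier mix: 0.346·36/56 + 0.333·47/160 + 0.321·51/264 = 0.382.

0.38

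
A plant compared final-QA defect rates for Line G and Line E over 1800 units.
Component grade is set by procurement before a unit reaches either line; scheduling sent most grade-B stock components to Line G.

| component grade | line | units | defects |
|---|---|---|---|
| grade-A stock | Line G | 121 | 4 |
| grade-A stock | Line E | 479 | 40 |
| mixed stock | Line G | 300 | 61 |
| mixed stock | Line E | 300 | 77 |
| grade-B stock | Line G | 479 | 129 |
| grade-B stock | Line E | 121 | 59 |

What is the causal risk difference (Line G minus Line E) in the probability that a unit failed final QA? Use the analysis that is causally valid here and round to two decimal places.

Within every component grade level Line G has the lower rate, yet pooled Line E does — Simpson's reversal.
Nothing the line does changes component grade; the imbalance is an allocation artefact. With component grade also predicting the outcome, the pooled figure is confounded, and the within-stratum comparison is the causal one.
Adjusting over the population distribution of component grade: 0.333·(0.033−0.084) + 0.333·(0.203−0.257) + 0.333·(0.269−0.488) = -0.107.

-0.11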